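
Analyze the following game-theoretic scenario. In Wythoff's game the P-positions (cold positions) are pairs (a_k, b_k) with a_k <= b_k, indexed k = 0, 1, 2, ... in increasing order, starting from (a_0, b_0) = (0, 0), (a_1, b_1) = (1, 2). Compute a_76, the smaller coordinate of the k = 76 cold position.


By Wythoff's theorem, a_k = floor(k * phi) and b_k = floor(k * phi^2) = a_k + k, where phi = (1 + sqrt(5))/2 is the golden ratio.
phi = (1 + sqrt(5))/2 = 1.618034
k = 76
k * phi = 76 * 1.618034 = 122.970583
a_76 = floor(k * phi) = 122

122


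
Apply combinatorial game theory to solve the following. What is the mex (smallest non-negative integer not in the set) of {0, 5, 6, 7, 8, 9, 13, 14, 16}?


Set = {0, 5, 6, 7, 8, 9, 13, 14, 16}
0 is in the set.
1 is NOT in the set. This is the mex.
mex = 1

1


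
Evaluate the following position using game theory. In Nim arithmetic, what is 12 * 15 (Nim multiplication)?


Nim multiplication is bilinear over XOR: (u XOR v) * w = (u*w) XOR (v*w).
So we split each operand into its bit components and XOR the pairwise Nim products.
12 = 4 + 8 (as XOR of powers of 2).
15 = 1 + 2 + 4 + 8 (as XOR of powers of 2).
Using the standard Nim-product table on single bits:
  2*2 = 3,   2*4 = 8,   2*8 = 12,
  4*4 = 6,   4*8 = 11,  8*8 = 13,
and  1*x = x (identity), k*l = l*k (commutative).
Pairwise Nim products:
  4 * 1 = 4
  4 * 2 = 8
  4 * 4 = 6
  4 * 8 = 11
  8 * 1 = 8
  8 * 2 = 12
  8 * 4 = 11
  8 * 8 = 13
XOR them: 4 XOR 8 XOR 6 XOR 11 XOR 8 XOR 12 XOR 11 XOR 13 = 3.
Result: 12 * 15 = 3 (in Nim).

3


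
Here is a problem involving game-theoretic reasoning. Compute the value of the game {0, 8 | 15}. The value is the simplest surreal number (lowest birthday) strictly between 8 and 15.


Left options: {0, 8}, max = 8
Right options: {15}, min = 15
All options are numbers and max(Left) < min(Right), so by the simplicity theorem the value is the simplest (earliest-born) number strictly between 8 and 15.
Integers 9 through 14 all lie strictly between 8 and 15.
Among integers, the simplest (lowest birthday = smallest |n|; 0 is born on day 0, +-n on day n) is 9.
No non-integer in the interval can be simpler: if x is a non-integer in the interval, then floor(x) or ceil(x) also lies in the interval (the interval contains an integer), and both are proper prefixes of x's sign expansion, i.e. born earlier. So the game value is 9.
Game value = 9

9


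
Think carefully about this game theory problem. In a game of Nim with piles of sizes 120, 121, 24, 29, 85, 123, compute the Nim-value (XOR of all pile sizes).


We need the XOR (exclusive or) of all pile sizes.
After XOR-ing pile 1 (size 120): 0 XOR 120 = 120
After XOR-ing pile 2 (size 121): 120 XOR 121 = 1
After XOR-ing pile 3 (size 24): 1 XOR 24 = 25
After XOR-ing pile 4 (size 29): 25 XOR 29 = 4
After XOR-ing pile 5 (size 85): 4 XOR 85 = 81
After XOR-ing pile 6 (size 123): 81 XOR 123 = 42
The Nim-value of this position is 42.

42


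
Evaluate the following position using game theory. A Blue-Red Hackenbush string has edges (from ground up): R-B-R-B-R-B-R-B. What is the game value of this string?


Edges (from ground): R-B-R-B-R-B-R-B
By Berlekamp's sign-expansion rule, a Blue-Red Hackenbush stalk has the value of the surreal number whose sign sequence is the edge sequence with B -> + and R -> -.
Sign sequence: -+-+-+-+
Trace the sign expansion in the surreal number tree, starting from 0:
Edge 1: R (sign -) -> bounds (-inf, 0), value = -1
Edge 2: B (sign +) -> bounds (-1, 0), value = -1/2
Edge 3: R (sign -) -> bounds (-1, -1/2), value = -3/4
Edge 4: B (sign +) -> bounds (-3/4, -1/2), value = -5/8
Edge 5: R (sign -) -> bounds (-3/4, -5/8), value = -11/16
Edge 6: B (sign +) -> bounds (-11/16, -5/8), value = -21/32
Edge 7: R (sign -) -> bounds (-11/16, -21/32), value = -43/64
Edge 8: B (sign +) -> bounds (-43/64, -21/32), value = -85/128
Game value = -85/128

-85/128


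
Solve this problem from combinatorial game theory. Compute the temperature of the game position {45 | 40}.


The game is {45 | 40}, a switch {a | b} with numbers a > b.
Cooling {a | b} by t gives {a - t | b + t}, which stops being hot when a - t = b + t, i.e. at t = (a - b)/2. So the temperature of a switch is (a - b)/2.
Temperature = (Left option - Right option) / 2
= (45 - (40)) / 2
= 5 / 2
= 5/2

5/2


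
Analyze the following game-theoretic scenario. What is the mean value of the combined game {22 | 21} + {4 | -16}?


G1 = {22 | 21}, G2 = {4 | -16}
Each is a switch {a | b} with numbers a > b; its mean value is (a + b)/2, and mean value is additive over game sums: m(G1 + G2) = m(G1) + m(G2).
Mean of G1 = (22 + (21))/2 = 43/2 = 43/2
Mean of G2 = (4 + (-16))/2 = -12/2 = -6
Mean of G1 + G2 = 43/2 + -6 = 31/2

31/2


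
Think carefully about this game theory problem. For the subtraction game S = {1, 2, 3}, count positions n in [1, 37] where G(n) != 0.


Subtraction set S = {1, 2, 3}, so G(n) = n mod 4.
G(n) = 0 when n is a multiple of 4.
Multiples of 4 in [1, 37]: 9
N-positions (nonzero Grundy) = 37 - 9 = 28

28


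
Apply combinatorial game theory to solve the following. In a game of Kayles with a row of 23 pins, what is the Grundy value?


Kayles: a move removes 1 or 2 adjacent pins from a contiguous row.
Removing pins from a row of k leaves two independent rows (a, b) with a + b = k - 1 (one pin) or a + b = k - 2 (two pins); an end removal gives a = 0.
By Sprague-Grundy, G(k) = mex{ G(a) XOR G(b) } over all these splits. G(0) = 0.
G(1): splits (0,0):0^0=0 -> mex({0}) = 1
G(2): splits (0,1):0^1=1 (0,0):0^0=0 -> mex({0, 1}) = 2
G(3): splits (0,2):0^2=2 (1,1):1^1=0 (0,1):0^1=1 -> mex({0, 1, 2}) = 3
G(4): splits (0,3):0^3=3 (1,2):1^2=3 (0,2):0^2=2 (1,1):1^1=0 -> mex({0, 2, 3}) = 1
G(5): splits (0,4):0^1=1 (1,3):1^3=2 (2,2):2^2=0 (0,3):0^3=3 (1,2):1^2=3 -> mex({0, 1, 2, 3}) = 4
G(6) = mex({0, 1, 2, 4}) = 3
G(7) = mex({0, 1, 3, 4, 5}) = 2
G(8) = mex({0, 2, 3, 5, 6}) = 1
G(9) = mex({0, 1, 2, 3, 6, 7}) = 4
G(10) = mex({0, 1, 3, 4, 5, 7}) = 2
G(11) = mex({0, 1, 2, 3, 4, 5}) = 6
G(12) = mex({0, 1, 2, 3, 5, 6, 7}) = 4
G(13) = mex({0, 2, 3, 4, 6, 7}) = 1
G(14) = mex({0, 1, 4, 5, 6, 7}) = 2
G(15) = mex({0, 1, 2, 3, 4, 5, 6}) = 7
G(16) = mex({0, 2, 3, 5, 6, 7}) = 1
G(17) = mex({0, 1, 2, 3, 5, 6, 7}) = 4
G(18) = mex({0, 1, 2, 4, 5, 6}) = 3
G(19) = mex({0, 1, 3, 4, 5, 7}) = 2
G(20) = mex({0, 2, 3, 4, 5, 6, 7}) = 1
G(21) = mex({0, 1, 2, 3, 5, 6, 7}) = 4
G(22) = mex({0, 1, 2, 3, 4, 5, 7}) = 6
G(23) = mex({0, 1, 2, 3, 4, 5, 6}) = 7
Therefore G(23) = 7.

7


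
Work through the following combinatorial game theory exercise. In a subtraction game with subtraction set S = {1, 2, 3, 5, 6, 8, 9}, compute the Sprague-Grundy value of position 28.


The subtraction set is S = {1, 2, 3, 5, 6, 8, 9}.
G(k) = mex{ G(k - s) : s in S, s <= k }. We compute iteratively: G(0) = 0.
G(1) = mex({0}) = 1
G(2) = mex({0, 1}) = 2
G(3) = mex({0, 1, 2}) = 3
G(4) = mex({1, 2, 3}) = 0
G(5) = mex({0, 2, 3}) = 1
G(6) = mex({0, 1, 3}) = 2
G(7) = mex({0, 1, 2}) = 3
G(8) = mex({0, 1, 2, 3}) = 4
G(9) = mex({0, 1, 2, 3, 4}) = 5
G(10) = mex({0, 1, 2, 3, 4, 5}) = 6
G(11) = mex({1, 2, 3, 4, 5, 6}) = 0
G(12) = mex({0, 2, 3, 5, 6}) = 1
G(13) = mex({0, 1, 3, 4, 6}) = 2
G(14) = mex({0, 1, 2, 4, 5}) = 3
G(15) = mex({1, 2, 3, 5, 6}) = 0
G(16) = mex({0, 2, 3, 4, 6}) = 1
G(17) = mex({0, 1, 3, 4, 5}) = 2
G(18) = mex({0, 1, 2, 5, 6}) = 3
G(19) = mex({0, 1, 2, 3, 6}) = 4
Observe that G(11)..G(19) = 0, 1, 2, 3, 0, 1, 2, 3, 4 repeats G(0)..G(8) = 0, 1, 2, 3, 0, 1, 2, 3, 4.
For k >= max(S) = 9, G(k) is determined by the previous 9 values G(k-9)..G(k-1); a window of 9 consecutive values has recurred shifted by 11, so by induction G(k + 11) = G(k) for all k >= 0: the sequence is periodic from the start with period 11.
One period: G(0..10) = 0, 1, 2, 3, 0, 1, 2, 3, 4, 5, 6.
28 mod 11 = 6, so G(28) = G(6) = 2.

2


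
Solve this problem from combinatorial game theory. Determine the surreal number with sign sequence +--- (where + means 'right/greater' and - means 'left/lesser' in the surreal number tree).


Sign expansion: +---
Rule: track bounds (lo, hi), initially (-inf, +inf). On '+', the current value becomes lo and we move to the simplest number in (value, hi): value + 1 if hi = +inf, otherwise the midpoint (value + hi)/2. On '-', the current value becomes hi and we move to value - 1 if lo = -inf, otherwise the midpoint (lo + value)/2.
Start at 0.
Step 1: sign = +, move right. Bounds: (0, +inf). Value = 1
Step 2: sign = -, move left. Bounds: (0, 1). Value = 1/2
Step 3: sign = -, move left. Bounds: (0, 1/2). Value = 1/4
Step 4: sign = -, move left. Bounds: (0, 1/4). Value = 1/8
The surreal number with sign expansion +--- is 1/8.

1/8


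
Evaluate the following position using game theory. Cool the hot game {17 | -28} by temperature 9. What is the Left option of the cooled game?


Original game: {17 | -28} (a switch {a | b} with a > b).
Cooling by t (for t below the temperature (a - b)/2 = 45/2) taxes each move by t: {a | b} cooled by t is {a - t | b + t}.
Cooling amount: t = 9
Cooled Left option: 17 - 9 = 8
Cooled Right option: -28 + 9 = -19
Cooled game: {8 | -19}
Left option = 8

8


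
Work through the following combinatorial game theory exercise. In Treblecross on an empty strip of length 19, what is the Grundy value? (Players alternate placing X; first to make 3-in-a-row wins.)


Treblecross: place X on empty cells; 3-in-a-row wins.
Playing within two cells of an existing X lets the opponent win at once, so sensible play treats the cells i-2..i+2 around each X as dead. The player left with no safe cell loses, so this is a normal-play take-away game on strips of safe cells.
Placing X at cell i (0-indexed) of a strip of k safe cells leaves independent strips of sizes max(0, i-2) and max(0, k-i-3). Hence G(k) = mex{ G(max(0,i-2)) XOR G(max(0,k-i-3)) : 0 <= i < k }, with G(0) = 0.
G(1): splits (0,0):0^0=0 -> mex({0}) = 1
G(2): splits (0,0):0^0=0 -> mex({0}) = 1
G(3): splits (0,0):0^0=0 -> mex({0}) = 1
G(4): splits (0,1):0^1=1 (0,0):0^0=0 -> mex({0, 1}) = 2
G(5): splits (0,2):0^1=1 (0,1):0^1=1 (0,0):0^0=0 -> mex({0, 1}) = 2
G(6) = mex({1}) = 0
G(7) = mex({0, 1, 2}) = 3
G(8) = mex({0, 1, 2}) = 3
G(9) = mex({0, 2}) = 1
G(10) = mex({0, 2, 3}) = 1
G(11) = mex({0, 3}) = 1
G(12) = mex({1, 3}) = 0
G(13) = mex({0, 1, 2, 3}) = 4
G(14) = mex({0, 1, 2}) = 3
G(15) = mex({0, 1, 2}) = 3
G(16) = mex({0, 1, 2, 4}) = 3
G(17) = mex({0, 1, 3, 4}) = 2
G(18) = mex({0, 1, 3, 4}) = 2
G(19) = mex({0, 1, 3, 5}) = 2
Therefore G(19) = 2.

2


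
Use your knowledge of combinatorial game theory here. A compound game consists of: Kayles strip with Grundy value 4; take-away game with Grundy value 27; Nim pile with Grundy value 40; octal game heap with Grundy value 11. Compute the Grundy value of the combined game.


By the Sprague-Grundy theorem, the Grundy value of a sum of games is the XOR of individual Grundy values.
Kayles strip: Grundy value = 4. Running XOR: 0 XOR 4 = 4
take-away game: Grundy value = 27. Running XOR: 4 XOR 27 = 31
Nim pile: Grundy value = 40. Running XOR: 31 XOR 40 = 55
octal game heap: Grundy value = 11. Running XOR: 55 XOR 11 = 60
The combined Grundy value is 60.

60


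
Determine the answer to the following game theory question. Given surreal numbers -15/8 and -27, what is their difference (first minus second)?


x = -15/8, y = -27
Converting to common denominator: 8
x = -15/8, y = -216/8
x - y = -15/8 - -27 = 201/8

201/8


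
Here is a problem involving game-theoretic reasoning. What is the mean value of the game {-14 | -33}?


Game = {-14 | -33}, a switch {a | b} with numbers a > b.
Its thermograph has left wall a - t and right wall b + t, which meet at t = (a - b)/2, where both equal (a + b)/2. So the mast (mean value) is at (a + b)/2.
Mean = (-14 + (-33))/2 = -47/2 = -47/2

-47/2


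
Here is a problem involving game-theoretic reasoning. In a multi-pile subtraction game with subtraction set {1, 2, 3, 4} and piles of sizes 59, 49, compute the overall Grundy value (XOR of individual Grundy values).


Subtraction set: {1, 2, 3, 4}
For this subtraction set, G(n) = n mod 5 (period = max + 1 = 5).
Pile 1 (size 59): G(59) = 59 mod 5 = 4
Pile 2 (size 49): G(49) = 49 mod 5 = 4
Total Grundy value = XOR of all: 4 XOR 4 = 0

0


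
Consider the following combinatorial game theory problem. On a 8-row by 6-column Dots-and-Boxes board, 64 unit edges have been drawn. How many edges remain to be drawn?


Grid: 8 x 6 boxes, i.e. 9 rows and 7 columns of dots.
Horizontal edges: (rows + 1) * cols = 9 * 6 = 54
Vertical edges: rows * (cols + 1) = 8 * 7 = 56
Total edges: 54 + 56 = 110
Edges drawn: 64
Remaining: 110 - 64 = 46

46


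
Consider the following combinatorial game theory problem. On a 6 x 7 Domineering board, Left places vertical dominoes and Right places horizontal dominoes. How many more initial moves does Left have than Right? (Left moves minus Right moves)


Board is 6 x 7 (rows x cols).
Left (vertical) placements: (rows-1) * cols = 5 * 7 = 35
Right (horizontal) placements: rows * (cols-1) = 6 * 6 = 36
Advantage = Left - Right = 35 - 36 = -1

-1


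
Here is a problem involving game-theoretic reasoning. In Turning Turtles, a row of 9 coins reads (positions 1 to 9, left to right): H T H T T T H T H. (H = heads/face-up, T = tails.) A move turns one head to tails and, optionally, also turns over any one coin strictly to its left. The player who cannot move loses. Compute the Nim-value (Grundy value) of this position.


Coins: H T H T T T H T H
Key fact: a single head at position k behaves exactly like a Nim heap of size k (turning it to T and optionally flipping a coin at j < k corresponds to moving the heap from k to j, or to 0), and heads combine as a disjunctive sum (two heads at the same place would cancel, matching j XOR j = 0). So the Nim-value is the XOR of the 1-indexed positions of the heads.
Face-up positions (1-indexed): [1, 3, 7, 9]
XOR 0 with 1: 0 XOR 1 = 1
XOR 1 with 3: 1 XOR 3 = 2
XOR 2 with 7: 2 XOR 7 = 5
XOR 5 with 9: 5 XOR 9 = 12
Nim-value = 12

12


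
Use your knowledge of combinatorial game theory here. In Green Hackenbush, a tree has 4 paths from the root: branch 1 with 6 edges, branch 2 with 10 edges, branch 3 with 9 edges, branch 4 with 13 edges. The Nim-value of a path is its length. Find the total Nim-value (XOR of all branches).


The tree has 4 branches from the ground vertex.
In Green Hackenbush, the Nim-value of a simple path of length k is k.
Branch 1: length 6, Nim-value = 6
Branch 2: length 10, Nim-value = 10
Branch 3: length 9, Nim-value = 9
Branch 4: length 13, Nim-value = 13
Total Nim-value = XOR of all branch values:
0 XOR 6 = 6
6 XOR 10 = 12
12 XOR 9 = 5
5 XOR 13 = 8
Nim-value of the tree = 8

8


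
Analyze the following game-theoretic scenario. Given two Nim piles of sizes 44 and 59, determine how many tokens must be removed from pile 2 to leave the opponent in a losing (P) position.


Piles: 44 and 59
Current XOR: 44 XOR 59 = 23 (non-zero, so this is an N-position).
To make the XOR zero, we need to find a move that balances the piles.
For pile 2 (size 59): target = 59 XOR 23 = 44
We reduce pile 2 from 59 to 44.
Tokens removed: 59 - 44 = 15
Verification: 44 XOR 44 = 0

15


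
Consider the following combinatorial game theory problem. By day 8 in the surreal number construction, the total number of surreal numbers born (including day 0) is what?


Day 0: {|} = 0 is born. Count = 1.
Day n: the number of surreal numbers born by day n is 2^(n+1) - 1.
By day 0: 2^1 - 1 = 1
By day 1: 2^2 - 1 = 3
By day 2: 2^3 - 1 = 7
By day 3: 2^4 - 1 = 15
By day 4: 2^5 - 1 = 31
By day 5: 2^6 - 1 = 63
By day 6: 2^7 - 1 = 127
By day 7: 2^8 - 1 = 255
By day 8: 2^9 - 1 = 511
By day 8: 511 surreal numbers.

511


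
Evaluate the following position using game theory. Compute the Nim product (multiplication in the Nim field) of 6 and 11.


Nim multiplication is bilinear over XOR: (u XOR v) * w = (u*w) XOR (v*w).
So we split each operand into its bit components and XOR the pairwise Nim products.
6 = 2 + 4 (as XOR of powers of 2).
11 = 1 + 2 + 8 (as XOR of powers of 2).
Using the standard Nim-product table on single bits:
  2*2 = 3,   2*4 = 8,   2*8 = 12,
  4*4 = 6,   4*8 = 11,  8*8 = 13,
and  1*x = x (identity), k*l = l*k (commutative).
Pairwise Nim products:
  2 * 1 = 2
  2 * 2 = 3
  2 * 8 = 12
  4 * 1 = 4
  4 * 2 = 8
  4 * 8 = 11
XOR them: 2 XOR 3 XOR 12 XOR 4 XOR 8 XOR 11 = 10.
Result: 6 * 11 = 10 (in Nim).

10


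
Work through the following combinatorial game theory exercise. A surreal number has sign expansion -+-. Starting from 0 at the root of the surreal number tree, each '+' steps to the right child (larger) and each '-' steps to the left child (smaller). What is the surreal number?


Sign expansion: -+-
Rule: track bounds (lo, hi), initially (-inf, +inf). On '+', the current value becomes lo and we move to the simplest number in (value, hi): value + 1 if hi = +inf, otherwise the midpoint (value + hi)/2. On '-', the current value becomes hi and we move to value - 1 if lo = -inf, otherwise the midpoint (lo + value)/2.
Start at 0.
Step 1: sign = -, move left. Bounds: (-inf, 0). Value = -1
Step 2: sign = +, move right. Bounds: (-1, 0). Value = -1/2
Step 3: sign = -, move left. Bounds: (-1, -1/2). Value = -3/4
The surreal number with sign expansion -+- is -3/4.

-3/4


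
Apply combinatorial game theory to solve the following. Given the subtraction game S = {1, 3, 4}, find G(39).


The subtraction set is S = {1, 3, 4}.
G(k) = mex{ G(k - s) : s in S, s <= k }. We compute iteratively: G(0) = 0.
G(1) = mex({0}) = 1
G(2) = mex({1}) = 0
G(3) = mex({0}) = 1
G(4) = mex({0, 1}) = 2
G(5) = mex({0, 1, 2}) = 3
G(6) = mex({0, 1, 3}) = 2
G(7) = mex({1, 2}) = 0
G(8) = mex({0, 2, 3}) = 1
G(9) = mex({1, 2, 3}) = 0
G(10) = mex({0, 2}) = 1
Observe that G(7)..G(10) = 0, 1, 0, 1 repeats G(0)..G(3) = 0, 1, 0, 1.
For k >= max(S) = 4, G(k) is determined by the previous 4 values G(k-4)..G(k-1); a window of 4 consecutive values has recurred shifted by 7, so by induction G(k + 7) = G(k) for all k >= 0: the sequence is periodic from the start with period 7.
One period: G(0..6) = 0, 1, 0, 1, 2, 3, 2.
39 mod 7 = 4, so G(39) = G(4) = 2.

2


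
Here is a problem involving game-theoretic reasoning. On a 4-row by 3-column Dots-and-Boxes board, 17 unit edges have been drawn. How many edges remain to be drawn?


Grid: 4 x 3 boxes, i.e. 5 rows and 4 columns of dots.
Horizontal edges: (rows + 1) * cols = 5 * 3 = 15
Vertical edges: rows * (cols + 1) = 4 * 4 = 16
Total edges: 15 + 16 = 31
Edges drawn: 17
Remaining: 31 - 17 = 14

14


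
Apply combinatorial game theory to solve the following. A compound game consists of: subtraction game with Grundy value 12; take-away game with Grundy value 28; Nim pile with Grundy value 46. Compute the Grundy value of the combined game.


By the Sprague-Grundy theorem, the Grundy value of a sum of games is the XOR of individual Grundy values.
subtraction game: Grundy value = 12. Running XOR: 0 XOR 12 = 12
take-away game: Grundy value = 28. Running XOR: 12 XOR 28 = 16
Nim pile: Grundy value = 46. Running XOR: 16 XOR 46 = 62
The combined Grundy value is 62.

62


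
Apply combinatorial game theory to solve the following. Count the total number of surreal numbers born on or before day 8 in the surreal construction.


Day 0: {|} = 0 is born. Count = 1.
Day n: the number of surreal numbers born by day n is 2^(n+1) - 1.
By day 0: 2^1 - 1 = 1
By day 1: 2^2 - 1 = 3
By day 2: 2^3 - 1 = 7
By day 3: 2^4 - 1 = 15
By day 4: 2^5 - 1 = 31
By day 5: 2^6 - 1 = 63
By day 6: 2^7 - 1 = 127
By day 7: 2^8 - 1 = 255
By day 8: 2^9 - 1 = 511
By day 8: 511 surreal numbers.

511


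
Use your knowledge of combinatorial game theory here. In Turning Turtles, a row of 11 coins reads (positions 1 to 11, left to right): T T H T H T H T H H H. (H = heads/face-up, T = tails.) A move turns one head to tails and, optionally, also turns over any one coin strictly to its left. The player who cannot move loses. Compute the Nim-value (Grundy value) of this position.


Coins: T T H T H T H T H H H
Key fact: a single head at position k behaves exactly like a Nim heap of size k (turning it to T and optionally flipping a coin at j < k corresponds to moving the heap from k to j, or to 0), and heads combine as a disjunctive sum (two heads at the same place would cancel, matching j XOR j = 0). So the Nim-value is the XOR of the 1-indexed positions of the heads.
Face-up positions (1-indexed): [3, 5, 7, 9, 10, 11]
XOR 0 with 3: 0 XOR 3 = 3
XOR 3 with 5: 3 XOR 5 = 6
XOR 6 with 7: 6 XOR 7 = 1
XOR 1 with 9: 1 XOR 9 = 8
XOR 8 with 10: 8 XOR 10 = 2
XOR 2 with 11: 2 XOR 11 = 9
Nim-value = 9

9


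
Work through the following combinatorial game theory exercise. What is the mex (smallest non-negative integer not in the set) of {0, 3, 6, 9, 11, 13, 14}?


Set = {0, 3, 6, 9, 11, 13, 14}
0 is in the set.
1 is NOT in the set. This is the mex.
mex = 1

1


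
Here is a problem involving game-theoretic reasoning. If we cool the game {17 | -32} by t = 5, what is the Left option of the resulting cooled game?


Original game: {17 | -32} (a switch {a | b} with a > b).
Cooling by t (for t below the temperature (a - b)/2 = 49/2) taxes each move by t: {a | b} cooled by t is {a - t | b + t}.
Cooling amount: t = 5
Cooled Left option: 17 - 5 = 12
Cooled Right option: -32 + 5 = -27
Cooled game: {12 | -27}
Left option = 12

12


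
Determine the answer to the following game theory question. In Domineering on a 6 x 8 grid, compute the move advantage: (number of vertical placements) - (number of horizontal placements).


Board is 6 x 8 (rows x cols).
Left (vertical) placements: (rows-1) * cols = 5 * 8 = 40
Right (horizontal) placements: rows * (cols-1) = 6 * 7 = 42
Advantage = Left - Right = 40 - 42 = -2

-2


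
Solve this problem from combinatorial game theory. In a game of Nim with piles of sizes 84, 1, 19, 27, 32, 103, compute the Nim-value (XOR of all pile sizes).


We need the XOR (exclusive or) of all pile sizes.
After XOR-ing pile 1 (size 84): 0 XOR 84 = 84
After XOR-ing pile 2 (size 1): 84 XOR 1 = 85
After XOR-ing pile 3 (size 19): 85 XOR 19 = 70
After XOR-ing pile 4 (size 27): 70 XOR 27 = 93
After XOR-ing pile 5 (size 32): 93 XOR 32 = 125
After XOR-ing pile 6 (size 103): 125 XOR 103 = 26
The Nim-value of this position is 26.

26


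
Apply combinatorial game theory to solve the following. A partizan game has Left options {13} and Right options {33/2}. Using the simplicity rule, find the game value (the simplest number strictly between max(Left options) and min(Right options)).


Left options: {13}, max = 13
Right options: {33/2}, min = 33/2
All options are numbers and max(Left) < min(Right), so by the simplicity theorem the value is the simplest (earliest-born) number strictly between 13 and 33/2.
Integers 14 through 16 all lie strictly between 13 and 33/2.
Among integers, the simplest (lowest birthday = smallest |n|; 0 is born on day 0, +-n on day n) is 14.
No non-integer in the interval can be simpler: if x is a non-integer in the interval, then floor(x) or ceil(x) also lies in the interval (the interval contains an integer), and both are proper prefixes of x's sign expansion, i.e. born earlier. So the game value is 14.
Game value = 14

14


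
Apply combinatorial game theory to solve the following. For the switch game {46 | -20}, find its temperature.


The game is {46 | -20}, a switch {a | b} with numbers a > b.
Cooling {a | b} by t gives {a - t | b + t}, which stops being hot when a - t = b + t, i.e. at t = (a - b)/2. So the temperature of a switch is (a - b)/2.
Temperature = (Left option - Right option) / 2
= (46 - (-20)) / 2
= 66 / 2
= 33

33


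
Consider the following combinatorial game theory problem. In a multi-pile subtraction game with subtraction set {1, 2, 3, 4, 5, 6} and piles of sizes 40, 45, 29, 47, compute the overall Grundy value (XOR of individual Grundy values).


Subtraction set: {1, 2, 3, 4, 5, 6}
For this subtraction set, G(n) = n mod 7 (period = max + 1 = 7).
Pile 1 (size 40): G(40) = 40 mod 7 = 5
Pile 2 (size 45): G(45) = 45 mod 7 = 3
Pile 3 (size 29): G(29) = 29 mod 7 = 1
Pile 4 (size 47): G(47) = 47 mod 7 = 5
Total Grundy value = XOR of all: 5 XOR 3 XOR 1 XOR 5 = 2

2


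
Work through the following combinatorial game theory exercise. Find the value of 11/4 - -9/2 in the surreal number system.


x = 11/4, y = -9/2
Converting to common denominator: 4
x = 11/4, y = -18/4
x - y = 11/4 - -9/2 = 29/4

29/4


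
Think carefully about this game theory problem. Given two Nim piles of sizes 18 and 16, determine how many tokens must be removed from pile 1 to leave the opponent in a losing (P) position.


Piles: 18 and 16
Current XOR: 18 XOR 16 = 2 (non-zero, so this is an N-position).
To make the XOR zero, we need to find a move that balances the piles.
For pile 1 (size 18): target = 18 XOR 2 = 16
We reduce pile 1 from 18 to 16.
Tokens removed: 18 - 16 = 2
Verification: 16 XOR 16 = 0

2


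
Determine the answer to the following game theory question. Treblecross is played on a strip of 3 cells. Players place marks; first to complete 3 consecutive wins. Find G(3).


Treblecross: place X on empty cells; 3-in-a-row wins.
Playing within two cells of an existing X lets the opponent win at once, so sensible play treats the cells i-2..i+2 around each X as dead. The player left with no safe cell loses, so this is a normal-play take-away game on strips of safe cells.
Placing X at cell i (0-indexed) of a strip of k safe cells leaves independent strips of sizes max(0, i-2) and max(0, k-i-3). Hence G(k) = mex{ G(max(0,i-2)) XOR G(max(0,k-i-3)) : 0 <= i < k }, with G(0) = 0.
G(1): splits (0,0):0^0=0 -> mex({0}) = 1
G(2): splits (0,0):0^0=0 -> mex({0}) = 1
G(3): splits (0,0):0^0=0 -> mex({0}) = 1
Therefore G(3) = 1.

1


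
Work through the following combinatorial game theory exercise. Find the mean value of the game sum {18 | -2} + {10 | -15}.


G1 = {18 | -2}, G2 = {10 | -15}
Each is a switch {a | b} with numbers a > b; its mean value is (a + b)/2, and mean value is additive over game sums: m(G1 + G2) = m(G1) + m(G2).
Mean of G1 = (18 + (-2))/2 = 16/2 = 8
Mean of G2 = (10 + (-15))/2 = -5/2 = -5/2
Mean of G1 + G2 = 8 + -5/2 = 11/2

11/2


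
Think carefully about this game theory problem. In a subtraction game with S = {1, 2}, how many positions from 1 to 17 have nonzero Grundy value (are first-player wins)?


Subtraction set S = {1, 2}, so G(n) = n mod 3.
G(n) = 0 when n is a multiple of 3.
Multiples of 3 in [1, 17]: 5
N-positions (nonzero Grundy) = 17 - 5 = 12

12


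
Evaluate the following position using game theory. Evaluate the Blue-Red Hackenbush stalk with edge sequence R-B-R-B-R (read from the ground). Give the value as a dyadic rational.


Edges (from ground): R-B-R-B-R
By Berlekamp's sign-expansion rule, a Blue-Red Hackenbush stalk has the value of the surreal number whose sign sequence is the edge sequence with B -> + and R -> -.
Sign sequence: -+-+-
Trace the sign expansion in the surreal number tree, starting from 0:
Edge 1: R (sign -) -> bounds (-inf, 0), value = -1
Edge 2: B (sign +) -> bounds (-1, 0), value = -1/2
Edge 3: R (sign -) -> bounds (-1, -1/2), value = -3/4
Edge 4: B (sign +) -> bounds (-3/4, -1/2), value = -5/8
Edge 5: R (sign -) -> bounds (-3/4, -5/8), value = -11/16
Game value = -11/16

-11/16


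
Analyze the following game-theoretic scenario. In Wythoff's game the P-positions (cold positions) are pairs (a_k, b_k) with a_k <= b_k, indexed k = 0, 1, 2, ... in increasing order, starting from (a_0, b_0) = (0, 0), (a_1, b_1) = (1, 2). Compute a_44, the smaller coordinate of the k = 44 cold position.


By Wythoff's theorem, a_k = floor(k * phi) and b_k = floor(k * phi^2) = a_k + k, where phi = (1 + sqrt(5))/2 is the golden ratio.
phi = (1 + sqrt(5))/2 = 1.618034
k = 44
k * phi = 44 * 1.618034 = 71.193496
a_44 = floor(k * phi) = 71

71


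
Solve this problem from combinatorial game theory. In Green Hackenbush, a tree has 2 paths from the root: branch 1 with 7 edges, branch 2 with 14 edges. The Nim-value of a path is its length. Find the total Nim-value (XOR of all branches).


The tree has 2 branches from the ground vertex.
In Green Hackenbush, the Nim-value of a simple path of length k is k.
Branch 1: length 7, Nim-value = 7
Branch 2: length 14, Nim-value = 14
Total Nim-value = XOR of all branch values:
0 XOR 7 = 7
7 XOR 14 = 9
Nim-value of the tree = 9

9


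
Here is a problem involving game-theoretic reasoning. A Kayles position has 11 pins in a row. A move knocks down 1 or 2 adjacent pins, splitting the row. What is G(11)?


Kayles: a move removes 1 or 2 adjacent pins from a contiguous row.
Removing pins from a row of k leaves two independent rows (a, b) with a + b = k - 1 (one pin) or a + b = k - 2 (two pins); an end removal gives a = 0.
By Sprague-Grundy, G(k) = mex{ G(a) XOR G(b) } over all these splits. G(0) = 0.
G(1): splits (0,0):0^0=0 -> mex({0}) = 1
G(2): splits (0,1):0^1=1 (0,0):0^0=0 -> mex({0, 1}) = 2
G(3): splits (0,2):0^2=2 (1,1):1^1=0 (0,1):0^1=1 -> mex({0, 1, 2}) = 3
G(4): splits (0,3):0^3=3 (1,2):1^2=3 (0,2):0^2=2 (1,1):1^1=0 -> mex({0, 2, 3}) = 1
G(5): splits (0,4):0^1=1 (1,3):1^3=2 (2,2):2^2=0 (0,3):0^3=3 (1,2):1^2=3 -> mex({0, 1, 2, 3}) = 4
G(6) = mex({0, 1, 2, 4}) = 3
G(7) = mex({0, 1, 3, 4, 5}) = 2
G(8) = mex({0, 2, 3, 5, 6}) = 1
G(9) = mex({0, 1, 2, 3, 6, 7}) = 4
G(10) = mex({0, 1, 3, 4, 5, 7}) = 2
G(11) = mex({0, 1, 2, 3, 4, 5}) = 6
Therefore G(11) = 6.

6


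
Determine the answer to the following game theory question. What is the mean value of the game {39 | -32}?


Game = {39 | -32}, a switch {a | b} with numbers a > b.
Its thermograph has left wall a - t and right wall b + t, which meet at t = (a - b)/2, where both equal (a + b)/2. So the mast (mean value) is at (a + b)/2.
Mean = (39 + (-32))/2 = 7/2 = 7/2

7/2


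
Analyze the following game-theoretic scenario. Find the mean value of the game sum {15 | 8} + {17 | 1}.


G1 = {15 | 8}, G2 = {17 | 1}
Each is a switch {a | b} with numbers a > b; its mean value is (a + b)/2, and mean value is additive over game sums: m(G1 + G2) = m(G1) + m(G2).
Mean of G1 = (15 + (8))/2 = 23/2 = 23/2
Mean of G2 = (17 + (1))/2 = 18/2 = 9
Mean of G1 + G2 = 23/2 + 9 = 41/2

41/2


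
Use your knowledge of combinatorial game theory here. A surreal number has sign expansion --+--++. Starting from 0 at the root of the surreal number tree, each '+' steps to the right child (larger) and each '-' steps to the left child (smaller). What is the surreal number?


Sign expansion: --+--++
Rule: track bounds (lo, hi), initially (-inf, +inf). On '+', the current value becomes lo and we move to the simplest number in (value, hi): value + 1 if hi = +inf, otherwise the midpoint (value + hi)/2. On '-', the current value becomes hi and we move to value - 1 if lo = -inf, otherwise the midpoint (lo + value)/2.
Start at 0.
Step 1: sign = -, move left. Bounds: (-inf, 0). Value = -1
Step 2: sign = -, move left. Bounds: (-inf, -1). Value = -2
Step 3: sign = +, move right. Bounds: (-2, -1). Value = -3/2
Step 4: sign = -, move left. Bounds: (-2, -3/2). Value = -7/4
Step 5: sign = -, move left. Bounds: (-2, -7/4). Value = -15/8
Step 6: sign = +, move right. Bounds: (-15/8, -7/4). Value = -29/16
Step 7: sign = +, move right. Bounds: (-29/16, -7/4). Value = -57/32
The surreal number with sign expansion --+--++ is -57/32.

-57/32


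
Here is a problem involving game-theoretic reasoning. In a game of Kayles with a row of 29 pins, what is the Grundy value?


Kayles: a move removes 1 or 2 adjacent pins from a contiguous row.
Removing pins from a row of k leaves two independent rows (a, b) with a + b = k - 1 (one pin) or a + b = k - 2 (two pins); an end removal gives a = 0.
By Sprague-Grundy, G(k) = mex{ G(a) XOR G(b) } over all these splits. G(0) = 0.
G(1): splits (0,0):0^0=0 -> mex({0}) = 1
G(2): splits (0,1):0^1=1 (0,0):0^0=0 -> mex({0, 1}) = 2
G(3): splits (0,2):0^2=2 (1,1):1^1=0 (0,1):0^1=1 -> mex({0, 1, 2}) = 3
G(4): splits (0,3):0^3=3 (1,2):1^2=3 (0,2):0^2=2 (1,1):1^1=0 -> mex({0, 2, 3}) = 1
G(5): splits (0,4):0^1=1 (1,3):1^3=2 (2,2):2^2=0 (0,3):0^3=3 (1,2):1^2=3 -> mex({0, 1, 2, 3}) = 4
G(6) = mex({0, 1, 2, 4}) = 3
G(7) = mex({0, 1, 3, 4, 5}) = 2
G(8) = mex({0, 2, 3, 5, 6}) = 1
G(9) = mex({0, 1, 2, 3, 6, 7}) = 4
G(10) = mex({0, 1, 3, 4, 5, 7}) = 2
G(11) = mex({0, 1, 2, 3, 4, 5}) = 6
G(12) = mex({0, 1, 2, 3, 5, 6, 7}) = 4
G(13) = mex({0, 2, 3, 4, 6, 7}) = 1
G(14) = mex({0, 1, 4, 5, 6, 7}) = 2
G(15) = mex({0, 1, 2, 3, 4, 5, 6}) = 7
G(16) = mex({0, 2, 3, 5, 6, 7}) = 1
G(17) = mex({0, 1, 2, 3, 5, 6, 7}) = 4
G(18) = mex({0, 1, 2, 4, 5, 6}) = 3
G(19) = mex({0, 1, 3, 4, 5, 7}) = 2
G(20) = mex({0, 2, 3, 4, 5, 6, 7}) = 1
G(21) = mex({0, 1, 2, 3, 5, 6, 7}) = 4
G(22) = mex({0, 1, 2, 3, 4, 5, 7}) = 6
G(23) = mex({0, 1, 2, 3, 4, 5, 6}) = 7
G(24) = mex({0, 1, 2, 3, 5, 6, 7}) = 4
G(25) = mex({0, 2, 3, 4, 6, 7}) = 1
G(26) = mex({0, 1, 3, 4, 5, 6, 7}) = 2
G(27) = mex({0, 1, 2, 3, 4, 5, 6, 7}) = 8
G(28) = mex({0, 1, 2, 3, 4, 6, 7, 8}) = 5
G(29) = mex({0, 1, 2, 3, 5, 6, 7, 8, 9}) = 4
Therefore G(29) = 4.

4


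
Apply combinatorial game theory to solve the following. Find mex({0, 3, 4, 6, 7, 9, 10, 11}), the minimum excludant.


Set = {0, 3, 4, 6, 7, 9, 10, 11}
0 is in the set.
1 is NOT in the set. This is the mex.
mex = 1

1


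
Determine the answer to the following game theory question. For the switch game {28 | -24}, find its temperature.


The game is {28 | -24}, a switch {a | b} with numbers a > b.
Cooling {a | b} by t gives {a - t | b + t}, which stops being hot when a - t = b + t, i.e. at t = (a - b)/2. So the temperature of a switch is (a - b)/2.
Temperature = (Left option - Right option) / 2
= (28 - (-24)) / 2
= 52 / 2
= 26

26


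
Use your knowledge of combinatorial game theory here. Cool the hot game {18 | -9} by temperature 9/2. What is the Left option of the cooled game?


Original game: {18 | -9} (a switch {a | b} with a > b).
Cooling by t (for t below the temperature (a - b)/2 = 27/2) taxes each move by t: {a | b} cooled by t is {a - t | b + t}.
Cooling amount: t = 9/2
Cooled Left option: 18 - 9/2 = 27/2
Cooled Right option: -9 + 9/2 = -9/2
Cooled game: {27/2 | -9/2}
Left option = 27/2

27/2


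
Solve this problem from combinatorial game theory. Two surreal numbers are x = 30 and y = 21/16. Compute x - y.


x = 30, y = 21/16
Converting to common denominator: 16
x = 480/16, y = 21/16
x - y = 30 - 21/16 = 459/16

459/16


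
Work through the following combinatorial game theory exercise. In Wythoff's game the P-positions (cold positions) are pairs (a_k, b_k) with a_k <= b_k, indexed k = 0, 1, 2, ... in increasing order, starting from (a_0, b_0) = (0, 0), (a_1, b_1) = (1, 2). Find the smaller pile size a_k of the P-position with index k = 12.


By Wythoff's theorem, a_k = floor(k * phi) and b_k = floor(k * phi^2) = a_k + k, where phi = (1 + sqrt(5))/2 is the golden ratio.
phi = (1 + sqrt(5))/2 = 1.618034
k = 12
k * phi = 12 * 1.618034 = 19.416408
a_12 = floor(k * phi) = 19

19


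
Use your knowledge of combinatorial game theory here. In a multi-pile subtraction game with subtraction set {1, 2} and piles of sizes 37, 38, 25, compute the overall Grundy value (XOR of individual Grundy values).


Subtraction set: {1, 2}
For this subtraction set, G(n) = n mod 3 (period = max + 1 = 3).
Pile 1 (size 37): G(37) = 37 mod 3 = 1
Pile 2 (size 38): G(38) = 38 mod 3 = 2
Pile 3 (size 25): G(25) = 25 mod 3 = 1
Total Grundy value = XOR of all: 1 XOR 2 XOR 1 = 2

2


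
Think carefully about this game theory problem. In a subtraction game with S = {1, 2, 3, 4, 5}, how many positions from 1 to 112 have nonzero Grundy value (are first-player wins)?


Subtraction set S = {1, 2, 3, 4, 5}, so G(n) = n mod 6.
G(n) = 0 when n is a multiple of 6.
Multiples of 6 in [1, 112]: 18
N-positions (nonzero Grundy) = 112 - 18 = 94

94


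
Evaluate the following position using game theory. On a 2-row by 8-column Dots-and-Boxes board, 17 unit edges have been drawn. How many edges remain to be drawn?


Grid: 2 x 8 boxes, i.e. 3 rows and 9 columns of dots.
Horizontal edges: (rows + 1) * cols = 3 * 8 = 24
Vertical edges: rows * (cols + 1) = 2 * 9 = 18
Total edges: 24 + 18 = 42
Edges drawn: 17
Remaining: 42 - 17 = 25

25


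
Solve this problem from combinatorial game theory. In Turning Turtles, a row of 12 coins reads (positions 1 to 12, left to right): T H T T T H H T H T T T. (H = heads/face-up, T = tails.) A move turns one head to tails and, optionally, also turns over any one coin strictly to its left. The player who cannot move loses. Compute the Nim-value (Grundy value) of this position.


Coins: T H T T T H H T H T T T
Key fact: a single head at position k behaves exactly like a Nim heap of size k (turning it to T and optionally flipping a coin at j < k corresponds to moving the heap from k to j, or to 0), and heads combine as a disjunctive sum (two heads at the same place would cancel, matching j XOR j = 0). So the Nim-value is the XOR of the 1-indexed positions of the heads.
Face-up positions (1-indexed): [2, 6, 7, 9]
XOR 0 with 2: 0 XOR 2 = 2
XOR 2 with 6: 2 XOR 6 = 4
XOR 4 with 7: 4 XOR 7 = 3
XOR 3 with 9: 3 XOR 9 = 10
Nim-value = 10

10


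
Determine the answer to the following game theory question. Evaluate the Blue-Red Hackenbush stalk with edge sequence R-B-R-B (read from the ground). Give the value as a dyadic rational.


Edges (from ground): R-B-R-B
By Berlekamp's sign-expansion rule, a Blue-Red Hackenbush stalk has the value of the surreal number whose sign sequence is the edge sequence with B -> + and R -> -.
Sign sequence: -+-+
Trace the sign expansion in the surreal number tree, starting from 0:
Edge 1: R (sign -) -> bounds (-inf, 0), value = -1
Edge 2: B (sign +) -> bounds (-1, 0), value = -1/2
Edge 3: R (sign -) -> bounds (-1, -1/2), value = -3/4
Edge 4: B (sign +) -> bounds (-3/4, -1/2), value = -5/8
Game value = -5/8

-5/8


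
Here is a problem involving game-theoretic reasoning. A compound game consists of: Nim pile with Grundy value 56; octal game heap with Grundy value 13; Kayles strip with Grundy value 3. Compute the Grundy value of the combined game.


By the Sprague-Grundy theorem, the Grundy value of a sum of games is the XOR of individual Grundy values.
Nim pile: Grundy value = 56. Running XOR: 0 XOR 56 = 56
octal game heap: Grundy value = 13. Running XOR: 56 XOR 13 = 53
Kayles strip: Grundy value = 3. Running XOR: 53 XOR 3 = 54
The combined Grundy value is 54.

54


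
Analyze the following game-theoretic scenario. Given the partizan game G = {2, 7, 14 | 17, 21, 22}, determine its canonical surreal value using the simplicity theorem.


Left options: {2, 7, 14}, max = 14
Right options: {17, 21, 22}, min = 17
All options are numbers and max(Left) < min(Right), so by the simplicity theorem the value is the simplest (earliest-born) number strictly between 14 and 17.
Integers 15 through 16 all lie strictly between 14 and 17.
Among integers, the simplest (lowest birthday = smallest |n|; 0 is born on day 0, +-n on day n) is 15.
No non-integer in the interval can be simpler: if x is a non-integer in the interval, then floor(x) or ceil(x) also lies in the interval (the interval contains an integer), and both are proper prefixes of x's sign expansion, i.e. born earlier. So the game value is 15.
Game value = 15

15


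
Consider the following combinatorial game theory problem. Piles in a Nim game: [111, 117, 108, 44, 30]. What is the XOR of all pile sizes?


We need the XOR (exclusive or) of all pile sizes.
After XOR-ing pile 1 (size 111): 0 XOR 111 = 111
After XOR-ing pile 2 (size 117): 111 XOR 117 = 26
After XOR-ing pile 3 (size 108): 26 XOR 108 = 118
After XOR-ing pile 4 (size 44): 118 XOR 44 = 90
After XOR-ing pile 5 (size 30): 90 XOR 30 = 68
The Nim-value of this position is 68.

68


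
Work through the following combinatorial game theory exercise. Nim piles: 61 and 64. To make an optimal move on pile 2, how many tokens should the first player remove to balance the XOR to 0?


Piles: 61 and 64
Current XOR: 61 XOR 64 = 125 (non-zero, so this is an N-position).
To make the XOR zero, we need to find a move that balances the piles.
For pile 2 (size 64): target = 64 XOR 125 = 61
We reduce pile 2 from 64 to 61.
Tokens removed: 64 - 61 = 3
Verification: 61 XOR 61 = 0

3
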